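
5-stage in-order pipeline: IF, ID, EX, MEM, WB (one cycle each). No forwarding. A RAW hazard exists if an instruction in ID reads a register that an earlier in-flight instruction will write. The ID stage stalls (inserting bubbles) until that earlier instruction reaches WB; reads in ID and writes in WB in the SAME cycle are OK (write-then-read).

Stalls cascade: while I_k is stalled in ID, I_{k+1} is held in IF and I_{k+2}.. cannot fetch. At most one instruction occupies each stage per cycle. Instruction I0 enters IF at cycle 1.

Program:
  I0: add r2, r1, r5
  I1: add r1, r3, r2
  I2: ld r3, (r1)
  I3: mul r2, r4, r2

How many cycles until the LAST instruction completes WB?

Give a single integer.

I0 add r2 <- r1,r5: IF@1 ID@2 stall=0 (-) EX@3 MEM@4 WB@5
I1 add r1 <- r3,r2: IF@2 ID@3 stall=2 (RAW on I0.r2 (WB@5)) EX@6 MEM@7 WB@8
I2 ld r3 <- r1: IF@3 ID@6 stall=2 (RAW on I1.r1 (WB@8)) EX@9 MEM@10 WB@11
I3 mul r2 <- r4,r2: IF@6 ID@9 stall=0 (-) EX@10 MEM@11 WB@12

Answer: 12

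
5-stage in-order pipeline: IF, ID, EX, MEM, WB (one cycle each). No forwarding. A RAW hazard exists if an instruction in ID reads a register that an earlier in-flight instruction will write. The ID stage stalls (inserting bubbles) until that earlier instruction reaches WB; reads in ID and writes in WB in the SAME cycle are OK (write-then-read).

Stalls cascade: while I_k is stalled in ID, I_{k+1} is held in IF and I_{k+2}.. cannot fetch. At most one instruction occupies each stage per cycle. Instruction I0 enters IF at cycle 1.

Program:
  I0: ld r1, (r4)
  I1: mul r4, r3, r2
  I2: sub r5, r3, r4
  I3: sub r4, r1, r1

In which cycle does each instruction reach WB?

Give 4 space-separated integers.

Answer: 5 6 9 10

Derivation:
I0 ld r1 <- r4: IF@1 ID@2 stall=0 (-) EX@3 MEM@4 WB@5
I1 mul r4 <- r3,r2: IF@2 ID@3 stall=0 (-) EX@4 MEM@5 WB@6
I2 sub r5 <- r3,r4: IF@3 ID@4 stall=2 (RAW on I1.r4 (WB@6)) EX@7 MEM@8 WB@9
I3 sub r4 <- r1,r1: IF@4 ID@7 stall=0 (-) EX@8 MEM@9 WB@10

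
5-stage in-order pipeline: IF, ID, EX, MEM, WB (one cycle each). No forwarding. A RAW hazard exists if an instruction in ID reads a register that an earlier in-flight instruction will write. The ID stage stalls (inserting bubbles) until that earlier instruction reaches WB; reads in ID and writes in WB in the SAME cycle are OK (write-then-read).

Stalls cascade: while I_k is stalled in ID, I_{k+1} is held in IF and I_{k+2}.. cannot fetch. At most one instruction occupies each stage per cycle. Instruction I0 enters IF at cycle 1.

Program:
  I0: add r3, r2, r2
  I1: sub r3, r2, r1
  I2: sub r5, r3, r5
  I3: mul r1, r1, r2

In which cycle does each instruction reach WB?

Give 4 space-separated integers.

I0 add r3 <- r2,r2: IF@1 ID@2 stall=0 (-) EX@3 MEM@4 WB@5
I1 sub r3 <- r2,r1: IF@2 ID@3 stall=0 (-) EX@4 MEM@5 WB@6
I2 sub r5 <- r3,r5: IF@3 ID@4 stall=2 (RAW on I1.r3 (WB@6)) EX@7 MEM@8 WB@9
I3 mul r1 <- r1,r2: IF@4 ID@7 stall=0 (-) EX@8 MEM@9 WB@10

Answer: 5 6 9 10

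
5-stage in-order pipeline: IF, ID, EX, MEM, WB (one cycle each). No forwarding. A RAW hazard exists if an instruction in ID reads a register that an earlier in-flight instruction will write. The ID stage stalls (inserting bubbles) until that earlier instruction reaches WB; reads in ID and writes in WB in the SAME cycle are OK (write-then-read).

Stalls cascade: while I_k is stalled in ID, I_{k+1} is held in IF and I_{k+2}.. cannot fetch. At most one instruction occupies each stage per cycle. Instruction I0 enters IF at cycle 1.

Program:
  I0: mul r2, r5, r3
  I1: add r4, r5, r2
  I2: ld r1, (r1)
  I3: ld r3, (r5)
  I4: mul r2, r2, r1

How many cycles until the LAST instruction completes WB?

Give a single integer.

I0 mul r2 <- r5,r3: IF@1 ID@2 stall=0 (-) EX@3 MEM@4 WB@5
I1 add r4 <- r5,r2: IF@2 ID@3 stall=2 (RAW on I0.r2 (WB@5)) EX@6 MEM@7 WB@8
I2 ld r1 <- r1: IF@3 ID@6 stall=0 (-) EX@7 MEM@8 WB@9
I3 ld r3 <- r5: IF@6 ID@7 stall=0 (-) EX@8 MEM@9 WB@10
I4 mul r2 <- r2,r1: IF@7 ID@8 stall=1 (RAW on I2.r1 (WB@9)) EX@10 MEM@11 WB@12

Answer: 12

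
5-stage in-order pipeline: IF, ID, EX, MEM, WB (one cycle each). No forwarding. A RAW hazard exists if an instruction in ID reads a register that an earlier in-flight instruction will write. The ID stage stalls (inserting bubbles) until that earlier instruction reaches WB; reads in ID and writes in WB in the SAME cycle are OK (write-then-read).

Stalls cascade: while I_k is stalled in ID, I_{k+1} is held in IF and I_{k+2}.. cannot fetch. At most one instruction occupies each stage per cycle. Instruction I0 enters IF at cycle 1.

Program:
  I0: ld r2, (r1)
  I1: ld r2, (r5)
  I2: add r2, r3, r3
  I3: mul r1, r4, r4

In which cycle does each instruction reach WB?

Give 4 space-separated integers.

I0 ld r2 <- r1: IF@1 ID@2 stall=0 (-) EX@3 MEM@4 WB@5
I1 ld r2 <- r5: IF@2 ID@3 stall=0 (-) EX@4 MEM@5 WB@6
I2 add r2 <- r3,r3: IF@3 ID@4 stall=0 (-) EX@5 MEM@6 WB@7
I3 mul r1 <- r4,r4: IF@4 ID@5 stall=0 (-) EX@6 MEM@7 WB@8

Answer: 5 6 7 8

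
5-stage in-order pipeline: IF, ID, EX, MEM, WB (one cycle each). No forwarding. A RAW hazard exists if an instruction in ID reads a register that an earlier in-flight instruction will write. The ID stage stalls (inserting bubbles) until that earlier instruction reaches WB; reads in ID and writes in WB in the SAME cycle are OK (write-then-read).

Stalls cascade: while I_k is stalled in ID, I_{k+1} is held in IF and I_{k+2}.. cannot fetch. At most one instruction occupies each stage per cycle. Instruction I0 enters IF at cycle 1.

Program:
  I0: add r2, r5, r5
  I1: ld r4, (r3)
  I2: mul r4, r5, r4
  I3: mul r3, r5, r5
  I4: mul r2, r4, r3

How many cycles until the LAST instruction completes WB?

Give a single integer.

I0 add r2 <- r5,r5: IF@1 ID@2 stall=0 (-) EX@3 MEM@4 WB@5
I1 ld r4 <- r3: IF@2 ID@3 stall=0 (-) EX@4 MEM@5 WB@6
I2 mul r4 <- r5,r4: IF@3 ID@4 stall=2 (RAW on I1.r4 (WB@6)) EX@7 MEM@8 WB@9
I3 mul r3 <- r5,r5: IF@4 ID@7 stall=0 (-) EX@8 MEM@9 WB@10
I4 mul r2 <- r4,r3: IF@7 ID@8 stall=2 (RAW on I3.r3 (WB@10)) EX@11 MEM@12 WB@13

Answer: 13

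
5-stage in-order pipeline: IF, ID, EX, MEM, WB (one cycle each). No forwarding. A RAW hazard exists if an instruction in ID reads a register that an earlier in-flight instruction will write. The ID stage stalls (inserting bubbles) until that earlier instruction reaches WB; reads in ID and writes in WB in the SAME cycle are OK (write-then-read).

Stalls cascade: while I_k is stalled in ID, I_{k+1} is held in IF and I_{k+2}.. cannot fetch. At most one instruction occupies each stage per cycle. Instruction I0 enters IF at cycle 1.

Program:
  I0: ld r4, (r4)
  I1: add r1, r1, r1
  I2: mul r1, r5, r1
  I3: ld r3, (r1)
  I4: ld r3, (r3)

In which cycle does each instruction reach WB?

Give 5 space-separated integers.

Answer: 5 6 9 12 15

Derivation:
I0 ld r4 <- r4: IF@1 ID@2 stall=0 (-) EX@3 MEM@4 WB@5
I1 add r1 <- r1,r1: IF@2 ID@3 stall=0 (-) EX@4 MEM@5 WB@6
I2 mul r1 <- r5,r1: IF@3 ID@4 stall=2 (RAW on I1.r1 (WB@6)) EX@7 MEM@8 WB@9
I3 ld r3 <- r1: IF@4 ID@7 stall=2 (RAW on I2.r1 (WB@9)) EX@10 MEM@11 WB@12
I4 ld r3 <- r3: IF@7 ID@10 stall=2 (RAW on I3.r3 (WB@12)) EX@13 MEM@14 WB@15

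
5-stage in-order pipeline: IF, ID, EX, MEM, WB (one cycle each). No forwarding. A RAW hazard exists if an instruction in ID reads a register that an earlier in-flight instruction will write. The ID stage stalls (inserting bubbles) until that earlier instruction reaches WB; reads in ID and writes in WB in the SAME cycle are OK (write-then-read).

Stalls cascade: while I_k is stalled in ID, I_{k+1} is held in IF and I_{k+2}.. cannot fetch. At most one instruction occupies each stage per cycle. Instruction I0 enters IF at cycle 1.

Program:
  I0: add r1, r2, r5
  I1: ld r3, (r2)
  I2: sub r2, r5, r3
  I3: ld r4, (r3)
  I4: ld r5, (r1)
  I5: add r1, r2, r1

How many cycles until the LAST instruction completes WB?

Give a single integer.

I0 add r1 <- r2,r5: IF@1 ID@2 stall=0 (-) EX@3 MEM@4 WB@5
I1 ld r3 <- r2: IF@2 ID@3 stall=0 (-) EX@4 MEM@5 WB@6
I2 sub r2 <- r5,r3: IF@3 ID@4 stall=2 (RAW on I1.r3 (WB@6)) EX@7 MEM@8 WB@9
I3 ld r4 <- r3: IF@4 ID@7 stall=0 (-) EX@8 MEM@9 WB@10
I4 ld r5 <- r1: IF@7 ID@8 stall=0 (-) EX@9 MEM@10 WB@11
I5 add r1 <- r2,r1: IF@8 ID@9 stall=0 (-) EX@10 MEM@11 WB@12

Answer: 12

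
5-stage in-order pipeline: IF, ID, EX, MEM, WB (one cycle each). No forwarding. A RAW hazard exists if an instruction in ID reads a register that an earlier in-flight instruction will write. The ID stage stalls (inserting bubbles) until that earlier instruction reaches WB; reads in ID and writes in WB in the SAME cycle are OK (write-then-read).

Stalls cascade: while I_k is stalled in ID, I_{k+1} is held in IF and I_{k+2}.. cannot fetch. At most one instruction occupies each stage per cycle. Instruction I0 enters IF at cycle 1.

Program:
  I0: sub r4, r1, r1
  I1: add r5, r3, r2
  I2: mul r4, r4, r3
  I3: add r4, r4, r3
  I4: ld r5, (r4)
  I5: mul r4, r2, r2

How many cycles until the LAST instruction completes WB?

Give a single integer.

I0 sub r4 <- r1,r1: IF@1 ID@2 stall=0 (-) EX@3 MEM@4 WB@5
I1 add r5 <- r3,r2: IF@2 ID@3 stall=0 (-) EX@4 MEM@5 WB@6
I2 mul r4 <- r4,r3: IF@3 ID@4 stall=1 (RAW on I0.r4 (WB@5)) EX@6 MEM@7 WB@8
I3 add r4 <- r4,r3: IF@4 ID@6 stall=2 (RAW on I2.r4 (WB@8)) EX@9 MEM@10 WB@11
I4 ld r5 <- r4: IF@6 ID@9 stall=2 (RAW on I3.r4 (WB@11)) EX@12 MEM@13 WB@14
I5 mul r4 <- r2,r2: IF@9 ID@12 stall=0 (-) EX@13 MEM@14 WB@15

Answer: 15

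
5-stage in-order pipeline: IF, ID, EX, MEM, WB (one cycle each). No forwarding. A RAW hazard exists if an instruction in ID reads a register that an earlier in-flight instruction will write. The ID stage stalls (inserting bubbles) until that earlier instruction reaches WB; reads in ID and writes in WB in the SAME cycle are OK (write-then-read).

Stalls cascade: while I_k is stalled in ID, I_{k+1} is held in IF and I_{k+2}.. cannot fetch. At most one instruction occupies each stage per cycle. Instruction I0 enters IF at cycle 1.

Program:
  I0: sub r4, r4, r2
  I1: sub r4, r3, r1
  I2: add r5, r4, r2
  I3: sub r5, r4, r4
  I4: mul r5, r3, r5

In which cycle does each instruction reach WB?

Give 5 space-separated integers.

I0 sub r4 <- r4,r2: IF@1 ID@2 stall=0 (-) EX@3 MEM@4 WB@5
I1 sub r4 <- r3,r1: IF@2 ID@3 stall=0 (-) EX@4 MEM@5 WB@6
I2 add r5 <- r4,r2: IF@3 ID@4 stall=2 (RAW on I1.r4 (WB@6)) EX@7 MEM@8 WB@9
I3 sub r5 <- r4,r4: IF@4 ID@7 stall=0 (-) EX@8 MEM@9 WB@10
I4 mul r5 <- r3,r5: IF@7 ID@8 stall=2 (RAW on I3.r5 (WB@10)) EX@11 MEM@12 WB@13

Answer: 5 6 9 10 13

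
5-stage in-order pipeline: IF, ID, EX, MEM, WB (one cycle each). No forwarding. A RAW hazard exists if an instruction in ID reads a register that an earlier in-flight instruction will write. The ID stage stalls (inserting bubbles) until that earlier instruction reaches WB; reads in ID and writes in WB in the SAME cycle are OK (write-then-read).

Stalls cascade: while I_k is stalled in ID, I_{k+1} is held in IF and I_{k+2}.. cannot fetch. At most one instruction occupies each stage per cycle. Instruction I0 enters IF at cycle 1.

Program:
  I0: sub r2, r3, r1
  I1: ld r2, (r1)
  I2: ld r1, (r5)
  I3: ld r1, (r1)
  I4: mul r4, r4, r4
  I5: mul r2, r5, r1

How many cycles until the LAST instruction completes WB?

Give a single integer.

Answer: 13

Derivation:
I0 sub r2 <- r3,r1: IF@1 ID@2 stall=0 (-) EX@3 MEM@4 WB@5
I1 ld r2 <- r1: IF@2 ID@3 stall=0 (-) EX@4 MEM@5 WB@6
I2 ld r1 <- r5: IF@3 ID@4 stall=0 (-) EX@5 MEM@6 WB@7
I3 ld r1 <- r1: IF@4 ID@5 stall=2 (RAW on I2.r1 (WB@7)) EX@8 MEM@9 WB@10
I4 mul r4 <- r4,r4: IF@5 ID@8 stall=0 (-) EX@9 MEM@10 WB@11
I5 mul r2 <- r5,r1: IF@8 ID@9 stall=1 (RAW on I3.r1 (WB@10)) EX@11 MEM@12 WB@13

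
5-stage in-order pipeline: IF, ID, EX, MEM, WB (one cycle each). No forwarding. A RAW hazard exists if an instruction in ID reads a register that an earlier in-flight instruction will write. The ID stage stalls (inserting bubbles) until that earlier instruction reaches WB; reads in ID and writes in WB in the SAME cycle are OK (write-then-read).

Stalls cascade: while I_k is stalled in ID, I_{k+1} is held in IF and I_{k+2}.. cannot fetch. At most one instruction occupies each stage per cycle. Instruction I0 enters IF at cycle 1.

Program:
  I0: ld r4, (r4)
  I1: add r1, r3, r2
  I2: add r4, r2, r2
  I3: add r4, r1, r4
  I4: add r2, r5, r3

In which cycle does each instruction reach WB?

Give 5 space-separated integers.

I0 ld r4 <- r4: IF@1 ID@2 stall=0 (-) EX@3 MEM@4 WB@5
I1 add r1 <- r3,r2: IF@2 ID@3 stall=0 (-) EX@4 MEM@5 WB@6
I2 add r4 <- r2,r2: IF@3 ID@4 stall=0 (-) EX@5 MEM@6 WB@7
I3 add r4 <- r1,r4: IF@4 ID@5 stall=2 (RAW on I2.r4 (WB@7)) EX@8 MEM@9 WB@10
I4 add r2 <- r5,r3: IF@5 ID@8 stall=0 (-) EX@9 MEM@10 WB@11

Answer: 5 6 7 10 11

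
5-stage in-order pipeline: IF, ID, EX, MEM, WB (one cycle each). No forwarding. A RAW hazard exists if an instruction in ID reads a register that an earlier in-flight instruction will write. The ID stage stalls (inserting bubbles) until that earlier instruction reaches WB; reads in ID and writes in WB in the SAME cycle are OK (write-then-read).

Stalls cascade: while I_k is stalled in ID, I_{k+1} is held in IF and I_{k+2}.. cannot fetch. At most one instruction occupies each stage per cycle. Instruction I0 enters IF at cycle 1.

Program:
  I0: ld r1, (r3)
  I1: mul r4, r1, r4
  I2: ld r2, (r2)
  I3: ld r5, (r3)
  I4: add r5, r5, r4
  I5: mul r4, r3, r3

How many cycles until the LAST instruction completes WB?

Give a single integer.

I0 ld r1 <- r3: IF@1 ID@2 stall=0 (-) EX@3 MEM@4 WB@5
I1 mul r4 <- r1,r4: IF@2 ID@3 stall=2 (RAW on I0.r1 (WB@5)) EX@6 MEM@7 WB@8
I2 ld r2 <- r2: IF@3 ID@6 stall=0 (-) EX@7 MEM@8 WB@9
I3 ld r5 <- r3: IF@6 ID@7 stall=0 (-) EX@8 MEM@9 WB@10
I4 add r5 <- r5,r4: IF@7 ID@8 stall=2 (RAW on I3.r5 (WB@10)) EX@11 MEM@12 WB@13
I5 mul r4 <- r3,r3: IF@8 ID@11 stall=0 (-) EX@12 MEM@13 WB@14

Answer: 14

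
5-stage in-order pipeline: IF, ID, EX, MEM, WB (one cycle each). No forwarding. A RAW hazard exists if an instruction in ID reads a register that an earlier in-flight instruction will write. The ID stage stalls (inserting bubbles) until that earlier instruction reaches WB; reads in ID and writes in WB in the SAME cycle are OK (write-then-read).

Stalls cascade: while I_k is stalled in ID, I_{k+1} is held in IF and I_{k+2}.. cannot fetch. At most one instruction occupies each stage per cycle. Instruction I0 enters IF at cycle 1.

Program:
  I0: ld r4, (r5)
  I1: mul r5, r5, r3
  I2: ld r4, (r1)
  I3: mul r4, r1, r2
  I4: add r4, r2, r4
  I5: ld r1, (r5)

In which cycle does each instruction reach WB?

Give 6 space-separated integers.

Answer: 5 6 7 8 11 12

Derivation:
I0 ld r4 <- r5: IF@1 ID@2 stall=0 (-) EX@3 MEM@4 WB@5
I1 mul r5 <- r5,r3: IF@2 ID@3 stall=0 (-) EX@4 MEM@5 WB@6
I2 ld r4 <- r1: IF@3 ID@4 stall=0 (-) EX@5 MEM@6 WB@7
I3 mul r4 <- r1,r2: IF@4 ID@5 stall=0 (-) EX@6 MEM@7 WB@8
I4 add r4 <- r2,r4: IF@5 ID@6 stall=2 (RAW on I3.r4 (WB@8)) EX@9 MEM@10 WB@11
I5 ld r1 <- r5: IF@6 ID@9 stall=0 (-) EX@10 MEM@11 WB@12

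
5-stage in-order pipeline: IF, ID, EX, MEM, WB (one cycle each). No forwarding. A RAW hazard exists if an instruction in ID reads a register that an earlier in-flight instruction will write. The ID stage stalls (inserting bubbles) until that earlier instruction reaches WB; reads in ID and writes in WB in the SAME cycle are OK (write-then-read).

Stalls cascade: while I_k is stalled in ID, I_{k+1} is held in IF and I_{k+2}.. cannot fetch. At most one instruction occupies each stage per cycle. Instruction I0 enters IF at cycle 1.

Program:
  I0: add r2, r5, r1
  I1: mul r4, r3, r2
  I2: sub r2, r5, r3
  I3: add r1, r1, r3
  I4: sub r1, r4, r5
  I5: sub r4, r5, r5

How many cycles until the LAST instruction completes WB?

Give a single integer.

Answer: 12

Derivation:
I0 add r2 <- r5,r1: IF@1 ID@2 stall=0 (-) EX@3 MEM@4 WB@5
I1 mul r4 <- r3,r2: IF@2 ID@3 stall=2 (RAW on I0.r2 (WB@5)) EX@6 MEM@7 WB@8
I2 sub r2 <- r5,r3: IF@3 ID@6 stall=0 (-) EX@7 MEM@8 WB@9
I3 add r1 <- r1,r3: IF@6 ID@7 stall=0 (-) EX@8 MEM@9 WB@10
I4 sub r1 <- r4,r5: IF@7 ID@8 stall=0 (-) EX@9 MEM@10 WB@11
I5 sub r4 <- r5,r5: IF@8 ID@9 stall=0 (-) EX@10 MEM@11 WB@12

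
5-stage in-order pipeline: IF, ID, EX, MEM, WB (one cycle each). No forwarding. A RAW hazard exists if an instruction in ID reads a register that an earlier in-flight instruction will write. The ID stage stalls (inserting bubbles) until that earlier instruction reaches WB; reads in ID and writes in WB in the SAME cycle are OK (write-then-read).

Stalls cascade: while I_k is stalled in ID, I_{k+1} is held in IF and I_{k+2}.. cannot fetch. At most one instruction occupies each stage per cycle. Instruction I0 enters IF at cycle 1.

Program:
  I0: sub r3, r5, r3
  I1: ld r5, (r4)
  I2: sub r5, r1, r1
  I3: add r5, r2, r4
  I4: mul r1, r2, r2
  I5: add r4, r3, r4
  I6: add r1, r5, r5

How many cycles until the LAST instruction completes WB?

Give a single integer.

Answer: 11

Derivation:
I0 sub r3 <- r5,r3: IF@1 ID@2 stall=0 (-) EX@3 MEM@4 WB@5
I1 ld r5 <- r4: IF@2 ID@3 stall=0 (-) EX@4 MEM@5 WB@6
I2 sub r5 <- r1,r1: IF@3 ID@4 stall=0 (-) EX@5 MEM@6 WB@7
I3 add r5 <- r2,r4: IF@4 ID@5 stall=0 (-) EX@6 MEM@7 WB@8
I4 mul r1 <- r2,r2: IF@5 ID@6 stall=0 (-) EX@7 MEM@8 WB@9
I5 add r4 <- r3,r4: IF@6 ID@7 stall=0 (-) EX@8 MEM@9 WB@10
I6 add r1 <- r5,r5: IF@7 ID@8 stall=0 (-) EX@9 MEM@10 WB@11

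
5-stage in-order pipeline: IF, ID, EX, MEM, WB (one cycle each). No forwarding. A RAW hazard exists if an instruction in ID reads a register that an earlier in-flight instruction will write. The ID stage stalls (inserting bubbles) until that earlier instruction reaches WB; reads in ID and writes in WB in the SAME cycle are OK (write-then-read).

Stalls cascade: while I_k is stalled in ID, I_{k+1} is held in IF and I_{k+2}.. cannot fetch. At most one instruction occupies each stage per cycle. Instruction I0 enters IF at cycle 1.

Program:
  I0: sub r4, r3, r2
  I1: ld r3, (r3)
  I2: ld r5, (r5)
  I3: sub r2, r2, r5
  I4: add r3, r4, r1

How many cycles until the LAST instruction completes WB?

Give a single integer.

Answer: 11

Derivation:
I0 sub r4 <- r3,r2: IF@1 ID@2 stall=0 (-) EX@3 MEM@4 WB@5
I1 ld r3 <- r3: IF@2 ID@3 stall=0 (-) EX@4 MEM@5 WB@6
I2 ld r5 <- r5: IF@3 ID@4 stall=0 (-) EX@5 MEM@6 WB@7
I3 sub r2 <- r2,r5: IF@4 ID@5 stall=2 (RAW on I2.r5 (WB@7)) EX@8 MEM@9 WB@10
I4 add r3 <- r4,r1: IF@5 ID@8 stall=0 (-) EX@9 MEM@10 WB@11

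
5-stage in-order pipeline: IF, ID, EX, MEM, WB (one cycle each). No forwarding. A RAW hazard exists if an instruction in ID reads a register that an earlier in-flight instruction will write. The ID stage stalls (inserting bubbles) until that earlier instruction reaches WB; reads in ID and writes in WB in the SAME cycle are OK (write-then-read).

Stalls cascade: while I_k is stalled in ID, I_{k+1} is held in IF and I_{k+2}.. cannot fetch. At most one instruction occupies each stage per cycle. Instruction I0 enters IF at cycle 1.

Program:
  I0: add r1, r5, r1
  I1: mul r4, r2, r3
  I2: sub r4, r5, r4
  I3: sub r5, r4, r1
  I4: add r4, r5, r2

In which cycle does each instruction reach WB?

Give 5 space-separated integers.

Answer: 5 6 9 12 15

Derivation:
I0 add r1 <- r5,r1: IF@1 ID@2 stall=0 (-) EX@3 MEM@4 WB@5
I1 mul r4 <- r2,r3: IF@2 ID@3 stall=0 (-) EX@4 MEM@5 WB@6
I2 sub r4 <- r5,r4: IF@3 ID@4 stall=2 (RAW on I1.r4 (WB@6)) EX@7 MEM@8 WB@9
I3 sub r5 <- r4,r1: IF@4 ID@7 stall=2 (RAW on I2.r4 (WB@9)) EX@10 MEM@11 WB@12
I4 add r4 <- r5,r2: IF@7 ID@10 stall=2 (RAW on I3.r5 (WB@12)) EX@13 MEM@14 WB@15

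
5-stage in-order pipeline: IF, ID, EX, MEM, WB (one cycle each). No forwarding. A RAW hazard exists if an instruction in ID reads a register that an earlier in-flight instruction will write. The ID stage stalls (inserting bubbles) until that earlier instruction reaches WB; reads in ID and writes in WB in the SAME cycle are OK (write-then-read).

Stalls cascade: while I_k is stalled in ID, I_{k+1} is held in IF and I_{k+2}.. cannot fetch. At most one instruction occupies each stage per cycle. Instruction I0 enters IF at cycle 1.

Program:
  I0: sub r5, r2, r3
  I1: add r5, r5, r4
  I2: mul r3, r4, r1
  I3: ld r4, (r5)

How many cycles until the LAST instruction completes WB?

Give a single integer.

I0 sub r5 <- r2,r3: IF@1 ID@2 stall=0 (-) EX@3 MEM@4 WB@5
I1 add r5 <- r5,r4: IF@2 ID@3 stall=2 (RAW on I0.r5 (WB@5)) EX@6 MEM@7 WB@8
I2 mul r3 <- r4,r1: IF@3 ID@6 stall=0 (-) EX@7 MEM@8 WB@9
I3 ld r4 <- r5: IF@6 ID@7 stall=1 (RAW on I1.r5 (WB@8)) EX@9 MEM@10 WB@11

Answer: 11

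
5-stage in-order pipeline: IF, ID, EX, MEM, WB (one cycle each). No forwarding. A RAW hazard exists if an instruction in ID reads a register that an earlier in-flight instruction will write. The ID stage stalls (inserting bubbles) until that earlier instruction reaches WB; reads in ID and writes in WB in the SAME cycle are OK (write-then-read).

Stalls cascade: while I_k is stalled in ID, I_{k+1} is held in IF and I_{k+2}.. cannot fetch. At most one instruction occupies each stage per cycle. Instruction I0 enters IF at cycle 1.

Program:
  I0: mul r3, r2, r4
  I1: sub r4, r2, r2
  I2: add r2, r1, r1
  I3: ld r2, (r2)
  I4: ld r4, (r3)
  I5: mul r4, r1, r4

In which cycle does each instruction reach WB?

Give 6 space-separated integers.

Answer: 5 6 7 10 11 14

Derivation:
I0 mul r3 <- r2,r4: IF@1 ID@2 stall=0 (-) EX@3 MEM@4 WB@5
I1 sub r4 <- r2,r2: IF@2 ID@3 stall=0 (-) EX@4 MEM@5 WB@6
I2 add r2 <- r1,r1: IF@3 ID@4 stall=0 (-) EX@5 MEM@6 WB@7
I3 ld r2 <- r2: IF@4 ID@5 stall=2 (RAW on I2.r2 (WB@7)) EX@8 MEM@9 WB@10
I4 ld r4 <- r3: IF@5 ID@8 stall=0 (-) EX@9 MEM@10 WB@11
I5 mul r4 <- r1,r4: IF@8 ID@9 stall=2 (RAW on I4.r4 (WB@11)) EX@12 MEM@13 WB@14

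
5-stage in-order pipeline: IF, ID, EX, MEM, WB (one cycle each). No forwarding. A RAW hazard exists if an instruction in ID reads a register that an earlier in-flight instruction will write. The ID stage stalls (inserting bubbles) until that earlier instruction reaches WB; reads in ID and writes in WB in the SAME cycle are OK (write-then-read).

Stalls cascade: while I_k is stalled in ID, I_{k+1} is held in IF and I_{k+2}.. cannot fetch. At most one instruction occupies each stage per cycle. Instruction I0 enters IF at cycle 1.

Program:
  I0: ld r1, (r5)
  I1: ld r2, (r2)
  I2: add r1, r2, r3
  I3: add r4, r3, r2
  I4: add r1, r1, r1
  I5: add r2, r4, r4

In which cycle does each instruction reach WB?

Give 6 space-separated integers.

I0 ld r1 <- r5: IF@1 ID@2 stall=0 (-) EX@3 MEM@4 WB@5
I1 ld r2 <- r2: IF@2 ID@3 stall=0 (-) EX@4 MEM@5 WB@6
I2 add r1 <- r2,r3: IF@3 ID@4 stall=2 (RAW on I1.r2 (WB@6)) EX@7 MEM@8 WB@9
I3 add r4 <- r3,r2: IF@4 ID@7 stall=0 (-) EX@8 MEM@9 WB@10
I4 add r1 <- r1,r1: IF@7 ID@8 stall=1 (RAW on I2.r1 (WB@9)) EX@10 MEM@11 WB@12
I5 add r2 <- r4,r4: IF@8 ID@10 stall=0 (-) EX@11 MEM@12 WB@13

Answer: 5 6 9 10 12 13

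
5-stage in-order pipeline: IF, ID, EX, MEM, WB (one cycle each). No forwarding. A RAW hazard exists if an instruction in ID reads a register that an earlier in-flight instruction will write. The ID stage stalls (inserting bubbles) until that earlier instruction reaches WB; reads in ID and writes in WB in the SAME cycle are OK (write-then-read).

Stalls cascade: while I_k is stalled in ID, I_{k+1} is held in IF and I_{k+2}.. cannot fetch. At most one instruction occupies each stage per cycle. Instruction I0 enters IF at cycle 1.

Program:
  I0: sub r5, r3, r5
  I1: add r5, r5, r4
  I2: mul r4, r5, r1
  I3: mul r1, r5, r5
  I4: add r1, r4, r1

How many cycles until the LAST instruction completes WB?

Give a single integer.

I0 sub r5 <- r3,r5: IF@1 ID@2 stall=0 (-) EX@3 MEM@4 WB@5
I1 add r5 <- r5,r4: IF@2 ID@3 stall=2 (RAW on I0.r5 (WB@5)) EX@6 MEM@7 WB@8
I2 mul r4 <- r5,r1: IF@3 ID@6 stall=2 (RAW on I1.r5 (WB@8)) EX@9 MEM@10 WB@11
I3 mul r1 <- r5,r5: IF@6 ID@9 stall=0 (-) EX@10 MEM@11 WB@12
I4 add r1 <- r4,r1: IF@9 ID@10 stall=2 (RAW on I3.r1 (WB@12)) EX@13 MEM@14 WB@15

Answer: 15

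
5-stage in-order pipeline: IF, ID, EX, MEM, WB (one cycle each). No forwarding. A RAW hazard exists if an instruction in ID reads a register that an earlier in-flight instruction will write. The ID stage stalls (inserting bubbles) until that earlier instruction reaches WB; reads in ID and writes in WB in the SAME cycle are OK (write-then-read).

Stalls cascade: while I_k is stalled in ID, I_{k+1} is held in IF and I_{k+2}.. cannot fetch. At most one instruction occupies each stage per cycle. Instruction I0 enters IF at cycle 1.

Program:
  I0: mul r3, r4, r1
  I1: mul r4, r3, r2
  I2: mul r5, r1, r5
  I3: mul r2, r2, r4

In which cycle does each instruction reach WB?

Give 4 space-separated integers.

I0 mul r3 <- r4,r1: IF@1 ID@2 stall=0 (-) EX@3 MEM@4 WB@5
I1 mul r4 <- r3,r2: IF@2 ID@3 stall=2 (RAW on I0.r3 (WB@5)) EX@6 MEM@7 WB@8
I2 mul r5 <- r1,r5: IF@3 ID@6 stall=0 (-) EX@7 MEM@8 WB@9
I3 mul r2 <- r2,r4: IF@6 ID@7 stall=1 (RAW on I1.r4 (WB@8)) EX@9 MEM@10 WB@11

Answer: 5 8 9 11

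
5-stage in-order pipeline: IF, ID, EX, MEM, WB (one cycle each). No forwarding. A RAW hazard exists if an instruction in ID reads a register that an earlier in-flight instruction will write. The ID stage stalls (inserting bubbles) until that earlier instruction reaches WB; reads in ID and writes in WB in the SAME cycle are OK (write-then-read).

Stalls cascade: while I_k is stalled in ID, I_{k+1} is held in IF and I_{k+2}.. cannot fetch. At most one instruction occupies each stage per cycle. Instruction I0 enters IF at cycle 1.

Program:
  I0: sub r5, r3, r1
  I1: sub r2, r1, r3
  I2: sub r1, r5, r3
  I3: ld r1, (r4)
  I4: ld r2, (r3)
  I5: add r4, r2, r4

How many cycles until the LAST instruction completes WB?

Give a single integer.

I0 sub r5 <- r3,r1: IF@1 ID@2 stall=0 (-) EX@3 MEM@4 WB@5
I1 sub r2 <- r1,r3: IF@2 ID@3 stall=0 (-) EX@4 MEM@5 WB@6
I2 sub r1 <- r5,r3: IF@3 ID@4 stall=1 (RAW on I0.r5 (WB@5)) EX@6 MEM@7 WB@8
I3 ld r1 <- r4: IF@4 ID@6 stall=0 (-) EX@7 MEM@8 WB@9
I4 ld r2 <- r3: IF@6 ID@7 stall=0 (-) EX@8 MEM@9 WB@10
I5 add r4 <- r2,r4: IF@7 ID@8 stall=2 (RAW on I4.r2 (WB@10)) EX@11 MEM@12 WB@13

Answer: 13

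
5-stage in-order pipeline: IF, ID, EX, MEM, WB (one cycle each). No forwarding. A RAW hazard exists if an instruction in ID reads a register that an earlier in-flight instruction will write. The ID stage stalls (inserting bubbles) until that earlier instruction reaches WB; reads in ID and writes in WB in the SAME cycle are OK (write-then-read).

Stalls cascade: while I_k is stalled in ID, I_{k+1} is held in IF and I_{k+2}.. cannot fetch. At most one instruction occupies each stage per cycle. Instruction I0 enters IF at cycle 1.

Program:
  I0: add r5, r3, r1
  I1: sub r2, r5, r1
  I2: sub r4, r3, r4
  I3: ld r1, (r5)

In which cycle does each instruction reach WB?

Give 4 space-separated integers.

I0 add r5 <- r3,r1: IF@1 ID@2 stall=0 (-) EX@3 MEM@4 WB@5
I1 sub r2 <- r5,r1: IF@2 ID@3 stall=2 (RAW on I0.r5 (WB@5)) EX@6 MEM@7 WB@8
I2 sub r4 <- r3,r4: IF@3 ID@6 stall=0 (-) EX@7 MEM@8 WB@9
I3 ld r1 <- r5: IF@6 ID@7 stall=0 (-) EX@8 MEM@9 WB@10

Answer: 5 8 9 10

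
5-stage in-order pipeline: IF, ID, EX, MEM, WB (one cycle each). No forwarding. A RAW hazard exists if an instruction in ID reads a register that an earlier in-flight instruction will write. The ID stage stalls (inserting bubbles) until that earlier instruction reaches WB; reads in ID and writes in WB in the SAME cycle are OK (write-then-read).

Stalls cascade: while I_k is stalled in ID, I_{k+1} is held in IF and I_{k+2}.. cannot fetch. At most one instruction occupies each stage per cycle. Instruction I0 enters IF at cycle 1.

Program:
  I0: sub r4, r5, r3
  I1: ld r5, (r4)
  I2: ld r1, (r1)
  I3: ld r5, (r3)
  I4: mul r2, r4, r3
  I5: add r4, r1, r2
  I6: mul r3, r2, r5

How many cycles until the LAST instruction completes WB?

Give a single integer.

I0 sub r4 <- r5,r3: IF@1 ID@2 stall=0 (-) EX@3 MEM@4 WB@5
I1 ld r5 <- r4: IF@2 ID@3 stall=2 (RAW on I0.r4 (WB@5)) EX@6 MEM@7 WB@8
I2 ld r1 <- r1: IF@3 ID@6 stall=0 (-) EX@7 MEM@8 WB@9
I3 ld r5 <- r3: IF@6 ID@7 stall=0 (-) EX@8 MEM@9 WB@10
I4 mul r2 <- r4,r3: IF@7 ID@8 stall=0 (-) EX@9 MEM@10 WB@11
I5 add r4 <- r1,r2: IF@8 ID@9 stall=2 (RAW on I4.r2 (WB@11)) EX@12 MEM@13 WB@14
I6 mul r3 <- r2,r5: IF@9 ID@12 stall=0 (-) EX@13 MEM@14 WB@15

Answer: 15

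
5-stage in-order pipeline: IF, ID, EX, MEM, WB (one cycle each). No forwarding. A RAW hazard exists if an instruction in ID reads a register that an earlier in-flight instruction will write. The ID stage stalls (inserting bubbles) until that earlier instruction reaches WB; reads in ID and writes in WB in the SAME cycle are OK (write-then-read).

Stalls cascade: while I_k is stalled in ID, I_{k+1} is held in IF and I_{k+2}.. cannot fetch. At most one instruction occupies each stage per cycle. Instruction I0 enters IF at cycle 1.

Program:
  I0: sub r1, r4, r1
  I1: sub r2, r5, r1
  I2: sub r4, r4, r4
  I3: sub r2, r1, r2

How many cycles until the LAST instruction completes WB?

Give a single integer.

Answer: 11

Derivation:
I0 sub r1 <- r4,r1: IF@1 ID@2 stall=0 (-) EX@3 MEM@4 WB@5
I1 sub r2 <- r5,r1: IF@2 ID@3 stall=2 (RAW on I0.r1 (WB@5)) EX@6 MEM@7 WB@8
I2 sub r4 <- r4,r4: IF@3 ID@6 stall=0 (-) EX@7 MEM@8 WB@9
I3 sub r2 <- r1,r2: IF@6 ID@7 stall=1 (RAW on I1.r2 (WB@8)) EX@9 MEM@10 WB@11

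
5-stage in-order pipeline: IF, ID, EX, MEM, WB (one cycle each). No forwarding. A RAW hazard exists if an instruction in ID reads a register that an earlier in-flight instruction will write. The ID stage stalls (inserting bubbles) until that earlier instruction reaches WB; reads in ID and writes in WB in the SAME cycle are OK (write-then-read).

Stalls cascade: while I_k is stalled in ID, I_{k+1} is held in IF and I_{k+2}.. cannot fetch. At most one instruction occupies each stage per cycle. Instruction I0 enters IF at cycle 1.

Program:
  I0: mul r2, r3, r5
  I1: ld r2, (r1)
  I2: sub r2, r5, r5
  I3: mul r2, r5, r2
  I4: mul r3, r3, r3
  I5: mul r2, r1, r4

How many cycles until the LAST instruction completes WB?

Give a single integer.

I0 mul r2 <- r3,r5: IF@1 ID@2 stall=0 (-) EX@3 MEM@4 WB@5
I1 ld r2 <- r1: IF@2 ID@3 stall=0 (-) EX@4 MEM@5 WB@6
I2 sub r2 <- r5,r5: IF@3 ID@4 stall=0 (-) EX@5 MEM@6 WB@7
I3 mul r2 <- r5,r2: IF@4 ID@5 stall=2 (RAW on I2.r2 (WB@7)) EX@8 MEM@9 WB@10
I4 mul r3 <- r3,r3: IF@5 ID@8 stall=0 (-) EX@9 MEM@10 WB@11
I5 mul r2 <- r1,r4: IF@8 ID@9 stall=0 (-) EX@10 MEM@11 WB@12

Answer: 12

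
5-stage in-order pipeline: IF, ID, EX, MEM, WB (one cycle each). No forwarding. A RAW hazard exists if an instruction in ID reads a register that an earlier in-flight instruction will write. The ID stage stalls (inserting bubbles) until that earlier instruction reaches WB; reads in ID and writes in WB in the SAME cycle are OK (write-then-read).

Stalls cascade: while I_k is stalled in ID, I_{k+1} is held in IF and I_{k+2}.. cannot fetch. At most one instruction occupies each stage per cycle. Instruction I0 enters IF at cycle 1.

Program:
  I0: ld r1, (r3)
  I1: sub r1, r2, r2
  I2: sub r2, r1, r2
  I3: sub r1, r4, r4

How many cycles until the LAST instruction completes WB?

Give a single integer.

I0 ld r1 <- r3: IF@1 ID@2 stall=0 (-) EX@3 MEM@4 WB@5
I1 sub r1 <- r2,r2: IF@2 ID@3 stall=0 (-) EX@4 MEM@5 WB@6
I2 sub r2 <- r1,r2: IF@3 ID@4 stall=2 (RAW on I1.r1 (WB@6)) EX@7 MEM@8 WB@9
I3 sub r1 <- r4,r4: IF@4 ID@7 stall=0 (-) EX@8 MEM@9 WB@10

Answer: 10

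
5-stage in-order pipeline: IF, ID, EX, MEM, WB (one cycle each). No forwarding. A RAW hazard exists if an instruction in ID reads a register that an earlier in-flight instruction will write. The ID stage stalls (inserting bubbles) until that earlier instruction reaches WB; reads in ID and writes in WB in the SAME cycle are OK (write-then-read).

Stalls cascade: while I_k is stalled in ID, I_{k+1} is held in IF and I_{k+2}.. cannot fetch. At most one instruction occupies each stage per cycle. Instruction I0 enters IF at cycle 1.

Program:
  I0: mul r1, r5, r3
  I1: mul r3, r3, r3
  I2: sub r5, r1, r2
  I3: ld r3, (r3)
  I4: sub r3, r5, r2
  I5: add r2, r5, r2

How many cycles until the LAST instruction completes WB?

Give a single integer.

I0 mul r1 <- r5,r3: IF@1 ID@2 stall=0 (-) EX@3 MEM@4 WB@5
I1 mul r3 <- r3,r3: IF@2 ID@3 stall=0 (-) EX@4 MEM@5 WB@6
I2 sub r5 <- r1,r2: IF@3 ID@4 stall=1 (RAW on I0.r1 (WB@5)) EX@6 MEM@7 WB@8
I3 ld r3 <- r3: IF@4 ID@6 stall=0 (-) EX@7 MEM@8 WB@9
I4 sub r3 <- r5,r2: IF@6 ID@7 stall=1 (RAW on I2.r5 (WB@8)) EX@9 MEM@10 WB@11
I5 add r2 <- r5,r2: IF@7 ID@9 stall=0 (-) EX@10 MEM@11 WB@12

Answer: 12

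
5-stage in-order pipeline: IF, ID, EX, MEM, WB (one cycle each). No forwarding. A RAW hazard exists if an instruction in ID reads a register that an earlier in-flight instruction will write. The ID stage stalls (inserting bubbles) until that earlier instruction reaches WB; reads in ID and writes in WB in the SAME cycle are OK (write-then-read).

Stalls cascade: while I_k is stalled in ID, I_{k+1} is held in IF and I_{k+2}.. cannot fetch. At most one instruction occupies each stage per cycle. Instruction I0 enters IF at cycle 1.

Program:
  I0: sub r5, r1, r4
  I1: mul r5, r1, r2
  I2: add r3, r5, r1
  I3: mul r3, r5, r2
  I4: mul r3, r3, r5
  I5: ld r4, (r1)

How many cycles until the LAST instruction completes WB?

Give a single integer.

I0 sub r5 <- r1,r4: IF@1 ID@2 stall=0 (-) EX@3 MEM@4 WB@5
I1 mul r5 <- r1,r2: IF@2 ID@3 stall=0 (-) EX@4 MEM@5 WB@6
I2 add r3 <- r5,r1: IF@3 ID@4 stall=2 (RAW on I1.r5 (WB@6)) EX@7 MEM@8 WB@9
I3 mul r3 <- r5,r2: IF@4 ID@7 stall=0 (-) EX@8 MEM@9 WB@10
I4 mul r3 <- r3,r5: IF@7 ID@8 stall=2 (RAW on I3.r3 (WB@10)) EX@11 MEM@12 WB@13
I5 ld r4 <- r1: IF@8 ID@11 stall=0 (-) EX@12 MEM@13 WB@14

Answer: 14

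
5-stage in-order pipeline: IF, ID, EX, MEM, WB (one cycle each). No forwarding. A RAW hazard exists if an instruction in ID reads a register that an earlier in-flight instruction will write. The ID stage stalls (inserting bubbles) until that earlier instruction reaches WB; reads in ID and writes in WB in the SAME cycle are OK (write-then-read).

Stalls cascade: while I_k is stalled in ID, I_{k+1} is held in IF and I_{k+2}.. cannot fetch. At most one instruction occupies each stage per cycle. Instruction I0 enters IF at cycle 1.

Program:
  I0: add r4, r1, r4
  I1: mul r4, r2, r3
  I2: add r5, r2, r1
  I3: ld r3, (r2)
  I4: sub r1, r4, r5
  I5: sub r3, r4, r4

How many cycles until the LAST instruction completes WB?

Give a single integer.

Answer: 11

Derivation:
I0 add r4 <- r1,r4: IF@1 ID@2 stall=0 (-) EX@3 MEM@4 WB@5
I1 mul r4 <- r2,r3: IF@2 ID@3 stall=0 (-) EX@4 MEM@5 WB@6
I2 add r5 <- r2,r1: IF@3 ID@4 stall=0 (-) EX@5 MEM@6 WB@7
I3 ld r3 <- r2: IF@4 ID@5 stall=0 (-) EX@6 MEM@7 WB@8
I4 sub r1 <- r4,r5: IF@5 ID@6 stall=1 (RAW on I2.r5 (WB@7)) EX@8 MEM@9 WB@10
I5 sub r3 <- r4,r4: IF@6 ID@8 stall=0 (-) EX@9 MEM@10 WB@11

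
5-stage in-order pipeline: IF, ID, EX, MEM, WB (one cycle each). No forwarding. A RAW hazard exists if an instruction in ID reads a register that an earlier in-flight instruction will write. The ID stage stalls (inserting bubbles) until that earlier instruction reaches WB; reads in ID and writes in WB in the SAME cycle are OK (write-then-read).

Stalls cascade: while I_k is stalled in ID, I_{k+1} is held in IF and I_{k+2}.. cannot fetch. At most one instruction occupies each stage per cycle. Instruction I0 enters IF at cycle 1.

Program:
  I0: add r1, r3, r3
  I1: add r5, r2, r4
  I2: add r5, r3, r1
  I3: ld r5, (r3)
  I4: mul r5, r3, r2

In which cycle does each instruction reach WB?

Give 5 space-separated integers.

I0 add r1 <- r3,r3: IF@1 ID@2 stall=0 (-) EX@3 MEM@4 WB@5
I1 add r5 <- r2,r4: IF@2 ID@3 stall=0 (-) EX@4 MEM@5 WB@6
I2 add r5 <- r3,r1: IF@3 ID@4 stall=1 (RAW on I0.r1 (WB@5)) EX@6 MEM@7 WB@8
I3 ld r5 <- r3: IF@4 ID@6 stall=0 (-) EX@7 MEM@8 WB@9
I4 mul r5 <- r3,r2: IF@6 ID@7 stall=0 (-) EX@8 MEM@9 WB@10

Answer: 5 6 8 9 10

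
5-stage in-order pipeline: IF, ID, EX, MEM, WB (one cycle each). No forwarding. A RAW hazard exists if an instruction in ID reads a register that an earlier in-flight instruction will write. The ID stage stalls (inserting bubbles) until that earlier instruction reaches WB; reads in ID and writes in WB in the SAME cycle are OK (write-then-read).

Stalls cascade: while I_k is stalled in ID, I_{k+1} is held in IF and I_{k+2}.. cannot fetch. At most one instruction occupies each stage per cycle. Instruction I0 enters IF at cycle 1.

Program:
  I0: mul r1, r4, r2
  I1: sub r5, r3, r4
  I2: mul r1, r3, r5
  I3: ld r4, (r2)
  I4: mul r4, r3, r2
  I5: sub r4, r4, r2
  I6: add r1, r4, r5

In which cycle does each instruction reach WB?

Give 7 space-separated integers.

I0 mul r1 <- r4,r2: IF@1 ID@2 stall=0 (-) EX@3 MEM@4 WB@5
I1 sub r5 <- r3,r4: IF@2 ID@3 stall=0 (-) EX@4 MEM@5 WB@6
I2 mul r1 <- r3,r5: IF@3 ID@4 stall=2 (RAW on I1.r5 (WB@6)) EX@7 MEM@8 WB@9
I3 ld r4 <- r2: IF@4 ID@7 stall=0 (-) EX@8 MEM@9 WB@10
I4 mul r4 <- r3,r2: IF@7 ID@8 stall=0 (-) EX@9 MEM@10 WB@11
I5 sub r4 <- r4,r2: IF@8 ID@9 stall=2 (RAW on I4.r4 (WB@11)) EX@12 MEM@13 WB@14
I6 add r1 <- r4,r5: IF@9 ID@12 stall=2 (RAW on I5.r4 (WB@14)) EX@15 MEM@16 WB@17

Answer: 5 6 9 10 11 14 17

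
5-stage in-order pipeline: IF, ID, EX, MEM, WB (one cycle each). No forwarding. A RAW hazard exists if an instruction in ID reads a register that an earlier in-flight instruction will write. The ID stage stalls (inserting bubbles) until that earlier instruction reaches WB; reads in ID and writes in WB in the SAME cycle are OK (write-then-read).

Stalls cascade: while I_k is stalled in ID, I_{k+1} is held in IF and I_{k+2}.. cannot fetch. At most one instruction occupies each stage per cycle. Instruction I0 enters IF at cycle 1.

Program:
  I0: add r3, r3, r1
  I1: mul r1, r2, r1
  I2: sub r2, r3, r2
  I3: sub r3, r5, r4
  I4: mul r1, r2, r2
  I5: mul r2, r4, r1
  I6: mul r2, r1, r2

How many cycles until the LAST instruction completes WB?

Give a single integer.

Answer: 17

Derivation:
I0 add r3 <- r3,r1: IF@1 ID@2 stall=0 (-) EX@3 MEM@4 WB@5
I1 mul r1 <- r2,r1: IF@2 ID@3 stall=0 (-) EX@4 MEM@5 WB@6
I2 sub r2 <- r3,r2: IF@3 ID@4 stall=1 (RAW on I0.r3 (WB@5)) EX@6 MEM@7 WB@8
I3 sub r3 <- r5,r4: IF@4 ID@6 stall=0 (-) EX@7 MEM@8 WB@9
I4 mul r1 <- r2,r2: IF@6 ID@7 stall=1 (RAW on I2.r2 (WB@8)) EX@9 MEM@10 WB@11
I5 mul r2 <- r4,r1: IF@7 ID@9 stall=2 (RAW on I4.r1 (WB@11)) EX@12 MEM@13 WB@14
I6 mul r2 <- r1,r2: IF@9 ID@12 stall=2 (RAW on I5.r2 (WB@14)) EX@15 MEM@16 WB@17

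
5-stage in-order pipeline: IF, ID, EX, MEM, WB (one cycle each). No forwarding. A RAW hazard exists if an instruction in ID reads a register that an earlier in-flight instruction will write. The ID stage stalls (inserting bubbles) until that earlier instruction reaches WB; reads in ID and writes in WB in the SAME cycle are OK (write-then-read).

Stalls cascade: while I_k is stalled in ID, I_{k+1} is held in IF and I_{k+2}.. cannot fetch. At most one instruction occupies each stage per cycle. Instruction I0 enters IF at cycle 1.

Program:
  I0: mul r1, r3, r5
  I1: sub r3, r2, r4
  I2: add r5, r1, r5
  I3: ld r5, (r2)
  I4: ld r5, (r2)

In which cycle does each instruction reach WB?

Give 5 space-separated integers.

I0 mul r1 <- r3,r5: IF@1 ID@2 stall=0 (-) EX@3 MEM@4 WB@5
I1 sub r3 <- r2,r4: IF@2 ID@3 stall=0 (-) EX@4 MEM@5 WB@6
I2 add r5 <- r1,r5: IF@3 ID@4 stall=1 (RAW on I0.r1 (WB@5)) EX@6 MEM@7 WB@8
I3 ld r5 <- r2: IF@4 ID@6 stall=0 (-) EX@7 MEM@8 WB@9
I4 ld r5 <- r2: IF@6 ID@7 stall=0 (-) EX@8 MEM@9 WB@10

Answer: 5 6 8 9 10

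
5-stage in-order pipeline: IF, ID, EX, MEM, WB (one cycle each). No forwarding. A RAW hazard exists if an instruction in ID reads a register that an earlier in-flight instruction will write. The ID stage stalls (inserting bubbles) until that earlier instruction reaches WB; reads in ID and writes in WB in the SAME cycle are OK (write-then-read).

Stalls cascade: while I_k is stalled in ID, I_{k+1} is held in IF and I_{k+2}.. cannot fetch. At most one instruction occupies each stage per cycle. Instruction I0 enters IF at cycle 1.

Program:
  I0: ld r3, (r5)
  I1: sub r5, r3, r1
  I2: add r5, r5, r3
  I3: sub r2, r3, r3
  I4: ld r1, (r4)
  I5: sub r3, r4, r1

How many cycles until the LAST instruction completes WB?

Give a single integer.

Answer: 16

Derivation:
I0 ld r3 <- r5: IF@1 ID@2 stall=0 (-) EX@3 MEM@4 WB@5
I1 sub r5 <- r3,r1: IF@2 ID@3 stall=2 (RAW on I0.r3 (WB@5)) EX@6 MEM@7 WB@8
I2 add r5 <- r5,r3: IF@3 ID@6 stall=2 (RAW on I1.r5 (WB@8)) EX@9 MEM@10 WB@11
I3 sub r2 <- r3,r3: IF@6 ID@9 stall=0 (-) EX@10 MEM@11 WB@12
I4 ld r1 <- r4: IF@9 ID@10 stall=0 (-) EX@11 MEM@12 WB@13
I5 sub r3 <- r4,r1: IF@10 ID@11 stall=2 (RAW on I4.r1 (WB@13)) EX@14 MEM@15 WB@16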